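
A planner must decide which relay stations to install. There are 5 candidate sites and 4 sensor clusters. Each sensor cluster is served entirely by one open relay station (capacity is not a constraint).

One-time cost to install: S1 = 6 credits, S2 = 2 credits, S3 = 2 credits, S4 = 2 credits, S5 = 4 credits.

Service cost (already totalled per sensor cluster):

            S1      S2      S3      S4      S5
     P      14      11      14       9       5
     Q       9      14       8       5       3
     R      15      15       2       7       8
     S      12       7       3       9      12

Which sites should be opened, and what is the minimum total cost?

Open S3 and S5; minimum total cost 19.

For any fixed open set, each sensor cluster goes to its cheapest open site; total = fixed + service.
{S3, S5}: P→S5 5, Q→S5 3, R→S3 2, S→S3 3. Service 13; fixed 6; total 19.
{S2, S3, S5}: service 13 + fixed 8 = 21
{S3, S4, S5}: service 13 + fixed 8 = 21
{S1, S2, S3, S4, S5}: P→S5 5, Q→S5 3, R→S3 2, S→S3 3. Service 13; fixed 16; total 29.
No other subset beats 19.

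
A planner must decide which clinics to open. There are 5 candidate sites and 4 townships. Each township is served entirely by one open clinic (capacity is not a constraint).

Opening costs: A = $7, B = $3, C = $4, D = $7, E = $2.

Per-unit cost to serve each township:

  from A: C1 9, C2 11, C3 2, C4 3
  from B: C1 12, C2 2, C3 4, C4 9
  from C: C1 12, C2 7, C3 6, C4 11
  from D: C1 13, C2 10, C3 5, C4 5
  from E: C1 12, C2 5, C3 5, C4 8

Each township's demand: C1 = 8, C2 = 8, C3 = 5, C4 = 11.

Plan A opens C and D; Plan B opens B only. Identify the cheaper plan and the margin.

Plan B is cheaper by 9.

Plan A: {C, D}: C1→C 12·8=96, C2→C 7·8=56, C3→D 5·5=25, C4→D 5·11=55. Service 232; fixed 11; total 243.
Plan B: {B}: C1→B 12·8=96, C2→B 2·8=16, C3→B 4·5=20, C4→B 9·11=99. Service 231; fixed 3; total 234.
Difference: |243 − 234| = 9.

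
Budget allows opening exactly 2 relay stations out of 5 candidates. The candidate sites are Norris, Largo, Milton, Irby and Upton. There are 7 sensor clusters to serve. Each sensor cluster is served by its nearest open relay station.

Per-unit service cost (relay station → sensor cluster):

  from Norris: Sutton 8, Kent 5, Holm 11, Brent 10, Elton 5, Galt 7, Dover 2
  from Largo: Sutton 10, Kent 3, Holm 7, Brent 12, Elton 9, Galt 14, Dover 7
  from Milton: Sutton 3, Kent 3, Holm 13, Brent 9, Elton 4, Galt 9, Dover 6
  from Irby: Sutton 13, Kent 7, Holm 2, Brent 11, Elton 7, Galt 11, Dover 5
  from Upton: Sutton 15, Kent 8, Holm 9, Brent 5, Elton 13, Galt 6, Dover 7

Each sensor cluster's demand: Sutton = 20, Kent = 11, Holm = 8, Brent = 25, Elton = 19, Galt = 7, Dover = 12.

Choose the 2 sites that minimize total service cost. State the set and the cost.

Choose Milton and Upton; total service cost 480.

With exactly 2 open, each sensor cluster uses its cheapest among the chosen.
{Milton, Upton}: Sutton→Milton 3·20=60, Kent→Milton 3·11=33, Holm→Upton 9·8=72, Brent→Upton 5·25=125, Elton→Milton 4·19=76, Galt→Upton 6·7=42, Dover→Milton 6·12=72. Service cost 480.
{Milton, Irby}: service cost 533
{Norris, Milton}: service cost 555
Among all 10 size-2 choices, {Milton, Upton} is lowest.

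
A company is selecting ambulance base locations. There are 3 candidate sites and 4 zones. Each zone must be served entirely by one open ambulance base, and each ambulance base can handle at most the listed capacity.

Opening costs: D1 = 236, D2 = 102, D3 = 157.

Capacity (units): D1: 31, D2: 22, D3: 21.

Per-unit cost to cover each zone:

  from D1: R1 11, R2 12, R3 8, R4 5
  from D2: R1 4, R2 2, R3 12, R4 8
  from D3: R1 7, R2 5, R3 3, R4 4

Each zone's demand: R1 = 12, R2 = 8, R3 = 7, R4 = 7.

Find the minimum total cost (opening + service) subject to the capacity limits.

Open {D2, D3}: R1→D2 4·12=48, R2→D2 2·8=16, R3→D3 3·7=21, R4→D3 4·7=28.
Loads: D2 carries 20/22, D3 carries 14/21. Service 113; fixed 259; total 372.
Next best feasible plan costs 424.

Minimum total cost: 372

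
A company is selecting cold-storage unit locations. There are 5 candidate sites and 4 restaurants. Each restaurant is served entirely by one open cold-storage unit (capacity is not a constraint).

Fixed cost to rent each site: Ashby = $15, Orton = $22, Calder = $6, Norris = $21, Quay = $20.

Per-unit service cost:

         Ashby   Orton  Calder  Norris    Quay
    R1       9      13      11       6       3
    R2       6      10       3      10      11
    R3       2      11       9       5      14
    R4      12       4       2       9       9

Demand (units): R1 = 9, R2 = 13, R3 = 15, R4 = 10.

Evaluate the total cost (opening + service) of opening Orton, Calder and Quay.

Each restaurant is assigned to its cheapest site among the open ones.
{Orton, Calder, Quay}: R1→Quay 3·9=27, R2→Calder 3·13=39, R3→Calder 9·15=135, R4→Calder 2·10=20. Service 221; fixed 48; total 269.

Total cost: 269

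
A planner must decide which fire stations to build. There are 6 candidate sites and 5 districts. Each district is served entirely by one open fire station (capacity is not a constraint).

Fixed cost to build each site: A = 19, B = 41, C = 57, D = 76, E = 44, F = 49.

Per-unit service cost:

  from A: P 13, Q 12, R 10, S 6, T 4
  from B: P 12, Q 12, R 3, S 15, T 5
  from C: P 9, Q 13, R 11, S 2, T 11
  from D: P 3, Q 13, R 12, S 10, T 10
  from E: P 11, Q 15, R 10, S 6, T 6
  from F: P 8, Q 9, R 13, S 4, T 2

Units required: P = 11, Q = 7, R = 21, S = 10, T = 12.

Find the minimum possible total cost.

Minimum total cost: 368

For any fixed open set, each district goes to its cheapest open site; total = fixed + service.
{B, F}: P→F 8·11=88, Q→F 9·7=63, R→B 3·21=63, S→F 4·10=40, T→F 2·12=24. Service 278; fixed 90; total 368.
{A, B, F}: P→F 8·11=88, Q→F 9·7=63, R→B 3·21=63, S→F 4·10=40, T→F 2·12=24. Service 278; fixed 109; total 387.
{B, D, F}: service 223 + fixed 166 = 389
{A, B, C, D, E, F}: service 203 + fixed 286 = 489
No other subset beats 368.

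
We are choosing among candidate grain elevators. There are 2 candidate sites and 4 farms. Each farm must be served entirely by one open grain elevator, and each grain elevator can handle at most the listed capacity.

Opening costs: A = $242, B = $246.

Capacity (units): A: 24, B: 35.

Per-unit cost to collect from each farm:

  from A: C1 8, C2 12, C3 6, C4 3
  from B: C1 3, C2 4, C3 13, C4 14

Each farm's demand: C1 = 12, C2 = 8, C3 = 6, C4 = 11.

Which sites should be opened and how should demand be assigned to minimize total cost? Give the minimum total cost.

Open {A, B}: C1→B 3·12=36, C2→B 4·8=32, C3→A 6·6=36, C4→A 3·11=33.
Loads: A carries 17/24, B carries 20/35. Service 137; fixed 488; total 625.
Next best feasible plan costs 667.

Minimum total cost: 625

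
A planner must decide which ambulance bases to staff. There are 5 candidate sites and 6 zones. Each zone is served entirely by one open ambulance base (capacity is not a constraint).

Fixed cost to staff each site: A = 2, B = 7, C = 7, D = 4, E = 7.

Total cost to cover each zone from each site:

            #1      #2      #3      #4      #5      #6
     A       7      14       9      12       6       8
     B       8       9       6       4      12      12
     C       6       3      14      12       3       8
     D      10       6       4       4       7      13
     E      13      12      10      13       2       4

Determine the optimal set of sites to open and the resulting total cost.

For any fixed open set, each zone goes to its cheapest open site; total = fixed + service.
{C, D}: #1→C 6, #2→C 3, #3→D 4, #4→D 4, #5→C 3, #6→C 8. Service 28; fixed 11; total 39.
{A, D, E}: #1→A 7, #2→D 6, #3→D 4, #4→D 4, #5→E 2, #6→E 4. Service 27; fixed 13; total 40.
{A, C, D}: #1→C 6, #2→C 3, #3→D 4, #4→D 4, #5→C 3, #6→A 8. Service 28; fixed 13; total 41.
{A, B, C, D, E}: #1→C 6, #2→C 3, #3→D 4, #4→B 4, #5→E 2, #6→E 4. Service 23; fixed 27; total 50.
No other subset beats 39.

Open C and D; minimum total cost 39.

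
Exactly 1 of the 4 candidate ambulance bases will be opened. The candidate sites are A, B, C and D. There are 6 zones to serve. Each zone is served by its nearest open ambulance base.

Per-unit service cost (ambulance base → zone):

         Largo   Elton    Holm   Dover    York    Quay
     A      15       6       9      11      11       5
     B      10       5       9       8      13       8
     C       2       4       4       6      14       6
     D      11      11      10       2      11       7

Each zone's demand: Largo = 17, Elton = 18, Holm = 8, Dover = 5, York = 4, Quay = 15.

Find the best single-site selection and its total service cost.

Choose C only; total service cost 314.

With exactly 1 open, each zone uses its cheapest among the chosen.
{C}: Largo→C 2·17=34, Elton→C 4·18=72, Holm→C 4·8=32, Dover→C 6·5=30, York→C 14·4=56, Quay→C 6·15=90. Service cost 314.
{B}: service cost 544
{A}: service cost 609
Among all 4 size-1 choices, {C} is lowest.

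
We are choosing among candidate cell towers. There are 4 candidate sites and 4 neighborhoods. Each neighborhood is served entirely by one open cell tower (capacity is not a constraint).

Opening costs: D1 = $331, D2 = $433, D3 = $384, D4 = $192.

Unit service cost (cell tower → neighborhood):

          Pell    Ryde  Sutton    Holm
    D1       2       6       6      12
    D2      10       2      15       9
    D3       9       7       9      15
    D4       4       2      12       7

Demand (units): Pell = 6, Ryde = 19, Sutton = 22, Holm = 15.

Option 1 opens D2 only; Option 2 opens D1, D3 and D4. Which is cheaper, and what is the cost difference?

Option 1: {D2}: Pell→D2 10·6=60, Ryde→D2 2·19=38, Sutton→D2 15·22=330, Holm→D2 9·15=135. Service 563; fixed 433; total 996.
Option 2: {D1, D3, D4}: Pell→D1 2·6=12, Ryde→D4 2·19=38, Sutton→D1 6·22=132, Holm→D4 7·15=105. Service 287; fixed 907; total 1194.
Difference: |996 − 1194| = 198.

Option 1 is cheaper by 198.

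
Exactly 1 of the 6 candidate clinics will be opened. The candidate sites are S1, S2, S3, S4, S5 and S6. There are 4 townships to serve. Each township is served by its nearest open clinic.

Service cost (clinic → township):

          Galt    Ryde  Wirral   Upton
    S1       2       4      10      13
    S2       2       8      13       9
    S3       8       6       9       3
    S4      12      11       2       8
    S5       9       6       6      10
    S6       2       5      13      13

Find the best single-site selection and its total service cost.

Choose S3 only; total service cost 26.

With exactly 1 open, each township uses its cheapest among the chosen.
{S3}: Galt→S3 8, Ryde→S3 6, Wirral→S3 9, Upton→S3 3. Service cost 26.
{S1}: service cost 29
{S5}: service cost 31
Among all 6 size-1 choices, {S3} is lowest.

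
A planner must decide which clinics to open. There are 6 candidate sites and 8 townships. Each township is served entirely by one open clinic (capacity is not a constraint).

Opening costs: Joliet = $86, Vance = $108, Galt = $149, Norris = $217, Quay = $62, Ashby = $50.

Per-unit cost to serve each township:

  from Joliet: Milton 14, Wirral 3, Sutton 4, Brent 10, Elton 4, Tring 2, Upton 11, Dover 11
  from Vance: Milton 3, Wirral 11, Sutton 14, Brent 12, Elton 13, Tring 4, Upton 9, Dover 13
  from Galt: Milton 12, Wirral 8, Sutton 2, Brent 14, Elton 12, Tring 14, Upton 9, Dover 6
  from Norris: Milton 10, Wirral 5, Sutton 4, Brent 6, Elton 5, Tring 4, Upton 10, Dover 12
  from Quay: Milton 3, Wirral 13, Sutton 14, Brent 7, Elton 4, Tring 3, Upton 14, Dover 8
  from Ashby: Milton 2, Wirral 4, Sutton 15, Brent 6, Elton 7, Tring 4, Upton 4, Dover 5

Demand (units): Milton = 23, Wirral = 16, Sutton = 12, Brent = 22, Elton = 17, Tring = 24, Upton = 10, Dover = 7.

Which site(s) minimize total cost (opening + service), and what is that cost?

For any fixed open set, each township goes to its cheapest open site; total = fixed + service.
{Joliet, Ashby}: Milton→Ashby 2·23=46, Wirral→Joliet 3·16=48, Sutton→Joliet 4·12=48, Brent→Ashby 6·22=132, Elton→Joliet 4·17=68, Tring→Joliet 2·24=48, Upton→Ashby 4·10=40, Dover→Ashby 5·7=35. Service 465; fixed 136; total 601.
{Joliet, Quay, Ashby}: service 465 + fixed 198 = 663
{Joliet, Vance, Ashby}: Milton→Ashby 2·23=46, Wirral→Joliet 3·16=48, Sutton→Joliet 4·12=48, Brent→Ashby 6·22=132, Elton→Joliet 4·17=68, Tring→Joliet 2·24=48, Upton→Ashby 4·10=40, Dover→Ashby 5·7=35. Service 465; fixed 244; total 709.
{Joliet, Vance, Galt, Norris, Quay, Ashby}: service 441 + fixed 672 = 1113
No other subset beats 601.

Open Joliet and Ashby; minimum total cost 601.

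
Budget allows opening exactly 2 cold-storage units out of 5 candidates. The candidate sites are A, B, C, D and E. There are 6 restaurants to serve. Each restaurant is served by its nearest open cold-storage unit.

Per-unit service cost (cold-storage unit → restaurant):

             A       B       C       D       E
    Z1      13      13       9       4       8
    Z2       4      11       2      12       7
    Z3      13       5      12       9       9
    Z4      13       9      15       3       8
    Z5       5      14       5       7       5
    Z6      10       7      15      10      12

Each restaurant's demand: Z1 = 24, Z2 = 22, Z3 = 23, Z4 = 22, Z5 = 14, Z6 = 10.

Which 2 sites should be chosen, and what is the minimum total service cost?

With exactly 2 open, each restaurant uses its cheapest among the chosen.
{C, D}: Z1→D 4·24=96, Z2→C 2·22=44, Z3→D 9·23=207, Z4→D 3·22=66, Z5→C 5·14=70, Z6→D 10·10=100. Service cost 583.
{A, D}: service cost 627
{B, D}: service cost 687
Among all 10 size-2 choices, {C, D} is lowest.

Choose C and D; total service cost 583.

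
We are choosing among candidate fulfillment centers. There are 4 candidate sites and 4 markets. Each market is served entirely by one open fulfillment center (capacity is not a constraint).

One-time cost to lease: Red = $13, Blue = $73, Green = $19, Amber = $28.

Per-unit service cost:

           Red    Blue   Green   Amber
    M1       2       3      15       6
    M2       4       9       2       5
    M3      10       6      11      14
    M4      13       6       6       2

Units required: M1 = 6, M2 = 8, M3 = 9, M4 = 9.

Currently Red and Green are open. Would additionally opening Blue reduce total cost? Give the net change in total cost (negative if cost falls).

No — net change +37 (cost rises by 37).

Current service cost with {Red, Green}: 172.
Adding Blue: each market re-picks its cheapest; new service cost 136, saving 36.
Extra fixed cost: 73. Net change = 73 − 36 = 37.
(Totals: 204 → 241.)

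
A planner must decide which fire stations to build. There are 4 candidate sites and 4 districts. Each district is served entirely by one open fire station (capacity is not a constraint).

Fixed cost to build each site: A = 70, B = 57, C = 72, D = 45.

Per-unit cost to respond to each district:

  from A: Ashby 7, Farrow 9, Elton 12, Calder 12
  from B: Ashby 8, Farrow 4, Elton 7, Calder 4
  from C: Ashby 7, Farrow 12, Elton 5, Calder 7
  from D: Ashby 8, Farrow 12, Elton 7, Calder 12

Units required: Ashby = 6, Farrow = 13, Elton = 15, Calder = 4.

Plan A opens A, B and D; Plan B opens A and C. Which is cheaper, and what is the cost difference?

Plan A: {A, B, D}: Ashby→A 7·6=42, Farrow→B 4·13=52, Elton→B 7·15=105, Calder→B 4·4=16. Service 215; fixed 172; total 387.
Plan B: {A, C}: Ashby→A 7·6=42, Farrow→A 9·13=117, Elton→C 5·15=75, Calder→C 7·4=28. Service 262; fixed 142; total 404.
Difference: |387 − 404| = 17.

Plan A is cheaper by 17.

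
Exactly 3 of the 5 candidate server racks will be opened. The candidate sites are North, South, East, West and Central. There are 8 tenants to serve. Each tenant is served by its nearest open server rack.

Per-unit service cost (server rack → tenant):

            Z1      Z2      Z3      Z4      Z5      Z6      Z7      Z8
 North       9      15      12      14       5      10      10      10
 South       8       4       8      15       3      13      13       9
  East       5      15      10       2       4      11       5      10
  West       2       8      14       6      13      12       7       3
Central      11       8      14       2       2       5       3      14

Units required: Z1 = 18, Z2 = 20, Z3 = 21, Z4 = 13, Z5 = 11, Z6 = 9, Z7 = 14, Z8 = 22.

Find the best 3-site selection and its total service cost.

Choose South, West and Central; total service cost 485.

With exactly 3 open, each tenant uses its cheapest among the chosen.
{South, West, Central}: Z1→West 2·18=36, Z2→South 4·20=80, Z3→South 8·21=168, Z4→Central 2·13=26, Z5→Central 2·11=22, Z6→Central 5·9=45, Z7→Central 3·14=42, Z8→West 3·22=66. Service cost 485.
{South, East, West}: service cost 578
{East, West, Central}: service cost 607
Among all 10 size-3 choices, {South, West, Central} is lowest.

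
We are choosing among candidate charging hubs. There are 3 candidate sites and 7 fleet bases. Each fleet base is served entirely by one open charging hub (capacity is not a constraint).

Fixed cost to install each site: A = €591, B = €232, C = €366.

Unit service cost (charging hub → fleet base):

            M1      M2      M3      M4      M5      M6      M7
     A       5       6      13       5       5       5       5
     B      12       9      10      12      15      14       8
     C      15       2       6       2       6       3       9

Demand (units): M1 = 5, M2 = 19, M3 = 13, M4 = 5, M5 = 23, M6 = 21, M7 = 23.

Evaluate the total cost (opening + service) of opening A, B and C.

Each fleet base is assigned to its cheapest site among the open ones.
{A, B, C}: M1→A 5·5=25, M2→C 2·19=38, M3→C 6·13=78, M4→C 2·5=10, M5→A 5·23=115, M6→C 3·21=63, M7→A 5·23=115. Service 444; fixed 1189; total 1633.

Total cost: 1633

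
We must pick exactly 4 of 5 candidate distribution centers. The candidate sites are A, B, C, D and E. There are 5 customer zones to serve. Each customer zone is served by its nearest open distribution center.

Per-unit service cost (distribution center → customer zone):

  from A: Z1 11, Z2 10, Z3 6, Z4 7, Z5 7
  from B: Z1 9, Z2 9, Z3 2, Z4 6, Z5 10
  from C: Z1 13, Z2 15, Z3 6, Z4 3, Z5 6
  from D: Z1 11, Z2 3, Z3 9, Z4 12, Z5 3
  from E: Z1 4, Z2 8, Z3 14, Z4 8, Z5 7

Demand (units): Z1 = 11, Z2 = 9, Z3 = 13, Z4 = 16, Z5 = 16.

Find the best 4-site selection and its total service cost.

With exactly 4 open, each customer zone uses its cheapest among the chosen.
{B, C, D, E}: Z1→E 4·11=44, Z2→D 3·9=27, Z3→B 2·13=26, Z4→C 3·16=48, Z5→D 3·16=48. Service cost 193.
{A, B, D, E}: service cost 241
{A, C, D, E}: service cost 245
Among all 5 size-4 choices, {B, C, D, E} is lowest.

Choose B, C, D and E; total service cost 193.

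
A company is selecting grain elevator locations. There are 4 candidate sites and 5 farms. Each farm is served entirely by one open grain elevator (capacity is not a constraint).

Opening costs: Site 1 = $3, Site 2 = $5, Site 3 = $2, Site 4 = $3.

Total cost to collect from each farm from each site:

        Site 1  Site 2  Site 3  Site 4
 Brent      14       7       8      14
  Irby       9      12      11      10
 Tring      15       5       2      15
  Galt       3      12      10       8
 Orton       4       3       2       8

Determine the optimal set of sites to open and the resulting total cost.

For any fixed open set, each farm goes to its cheapest open site; total = fixed + service.
{Site 1, Site 3}: Brent→Site 3 8, Irby→Site 1 9, Tring→Site 3 2, Galt→Site 1 3, Orton→Site 3 2. Service 24; fixed 5; total 29.
{Site 1, Site 3, Site 4}: service 24 + fixed 8 = 32
{Site 1, Site 2, Site 3}: Brent→Site 2 7, Irby→Site 1 9, Tring→Site 3 2, Galt→Site 1 3, Orton→Site 3 2. Service 23; fixed 10; total 33.
{Site 1, Site 2, Site 3, Site 4}: service 23 + fixed 13 = 36
(All 15 nonempty subsets were checked; Site 1 and Site 3 is lowest.)

Open Site 1 and Site 3; minimum total cost 29.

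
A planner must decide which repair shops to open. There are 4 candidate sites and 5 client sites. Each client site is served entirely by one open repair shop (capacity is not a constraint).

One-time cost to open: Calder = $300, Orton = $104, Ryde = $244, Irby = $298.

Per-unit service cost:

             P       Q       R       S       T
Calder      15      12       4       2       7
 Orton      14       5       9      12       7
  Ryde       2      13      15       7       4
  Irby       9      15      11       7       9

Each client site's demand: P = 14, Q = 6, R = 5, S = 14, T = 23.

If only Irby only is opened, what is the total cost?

Each client site is assigned to its cheapest site among the open ones.
{Irby}: P→Irby 9·14=126, Q→Irby 15·6=90, R→Irby 11·5=55, S→Irby 7·14=98, T→Irby 9·23=207. Service 576; fixed 298; total 874.

Total cost: 874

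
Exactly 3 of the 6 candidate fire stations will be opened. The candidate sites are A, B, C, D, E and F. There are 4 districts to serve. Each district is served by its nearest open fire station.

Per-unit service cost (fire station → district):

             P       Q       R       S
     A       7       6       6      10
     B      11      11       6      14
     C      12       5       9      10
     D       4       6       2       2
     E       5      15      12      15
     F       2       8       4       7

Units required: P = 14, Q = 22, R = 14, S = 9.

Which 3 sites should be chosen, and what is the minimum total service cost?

With exactly 3 open, each district uses its cheapest among the chosen.
{C, D, F}: P→F 2·14=28, Q→C 5·22=110, R→D 2·14=28, S→D 2·9=18. Service cost 184.
{A, D, F}: service cost 206
{B, D, F}: service cost 206
Among all 20 size-3 choices, {C, D, F} is lowest.

Choose C, D and F; total service cost 184.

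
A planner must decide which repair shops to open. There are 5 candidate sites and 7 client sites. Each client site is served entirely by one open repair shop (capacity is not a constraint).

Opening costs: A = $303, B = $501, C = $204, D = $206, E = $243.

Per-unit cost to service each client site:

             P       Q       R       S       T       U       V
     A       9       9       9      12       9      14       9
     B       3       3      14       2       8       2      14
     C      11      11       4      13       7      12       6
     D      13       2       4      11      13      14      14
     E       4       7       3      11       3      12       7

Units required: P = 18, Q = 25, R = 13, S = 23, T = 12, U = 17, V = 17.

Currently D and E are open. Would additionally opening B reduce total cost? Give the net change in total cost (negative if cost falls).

No — net change +106 (cost rises by 106).

Current service cost with {D, E}: 773.
Adding B: each client site re-picks its cheapest; new service cost 378, saving 395.
Extra fixed cost: 501. Net change = 501 − 395 = 106.
(Totals: 1222 → 1328.)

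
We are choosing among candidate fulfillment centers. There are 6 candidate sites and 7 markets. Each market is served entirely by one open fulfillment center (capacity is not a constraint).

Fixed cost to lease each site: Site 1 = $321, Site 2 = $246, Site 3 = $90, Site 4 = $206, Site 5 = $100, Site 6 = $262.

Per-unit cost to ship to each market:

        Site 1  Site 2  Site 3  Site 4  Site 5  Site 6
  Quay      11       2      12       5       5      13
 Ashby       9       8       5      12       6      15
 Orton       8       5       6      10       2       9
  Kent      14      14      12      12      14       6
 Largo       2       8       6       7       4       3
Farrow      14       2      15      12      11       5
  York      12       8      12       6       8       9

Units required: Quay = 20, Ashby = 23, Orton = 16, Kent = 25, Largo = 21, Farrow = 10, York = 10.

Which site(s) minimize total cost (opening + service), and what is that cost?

For any fixed open set, each market goes to its cheapest open site; total = fixed + service.
{Site 5, Site 6}: Quay→Site 5 5·20=100, Ashby→Site 5 6·23=138, Orton→Site 5 2·16=32, Kent→Site 6 6·25=150, Largo→Site 6 3·21=63, Farrow→Site 6 5·10=50, York→Site 5 8·10=80. Service 613; fixed 362; total 975.
{Site 5}: Quay→Site 5 5·20=100, Ashby→Site 5 6·23=138, Orton→Site 5 2·16=32, Kent→Site 5 14·25=350, Largo→Site 5 4·21=84, Farrow→Site 5 11·10=110, York→Site 5 8·10=80. Service 894; fixed 100; total 994.
{Site 3, Site 5}: service 821 + fixed 190 = 1011
{Site 1, Site 2, Site 3, Site 4, Site 5, Site 6}: Quay→Site 2 2·20=40, Ashby→Site 3 5·23=115, Orton→Site 5 2·16=32, Kent→Site 6 6·25=150, Largo→Site 1 2·21=42, Farrow→Site 2 2·10=20, York→Site 4 6·10=60. Service 459; fixed 1225; total 1684.
No other subset beats 975.

Open Site 5 and Site 6; minimum total cost 975.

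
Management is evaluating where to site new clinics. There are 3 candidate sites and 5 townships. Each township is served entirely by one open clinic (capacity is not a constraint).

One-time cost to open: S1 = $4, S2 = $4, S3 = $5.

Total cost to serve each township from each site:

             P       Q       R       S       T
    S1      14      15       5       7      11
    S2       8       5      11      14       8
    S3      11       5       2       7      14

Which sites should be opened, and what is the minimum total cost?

For any fixed open set, each township goes to its cheapest open site; total = fixed + service.
{S2, S3}: P→S2 8, Q→S2 5, R→S3 2, S→S3 7, T→S2 8. Service 30; fixed 9; total 39.
{S1, S2}: P→S2 8, Q→S2 5, R→S1 5, S→S1 7, T→S2 8. Service 33; fixed 8; total 41.
{S1, S2, S3}: P→S2 8, Q→S2 5, R→S3 2, S→S1 7, T→S2 8. Service 30; fixed 13; total 43.
{S1}: P→S1 14, Q→S1 15, R→S1 5, S→S1 7, T→S1 11. Service 52; fixed 4; total 56.
(All 7 nonempty subsets were checked; S2 and S3 is lowest.)

Open S2 and S3; minimum total cost 39.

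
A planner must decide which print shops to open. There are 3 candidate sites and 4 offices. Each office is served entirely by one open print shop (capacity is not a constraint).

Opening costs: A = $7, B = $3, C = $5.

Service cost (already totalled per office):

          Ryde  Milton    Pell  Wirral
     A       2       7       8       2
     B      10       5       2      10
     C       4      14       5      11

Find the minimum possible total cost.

Minimum total cost: 21

For any fixed open set, each office goes to its cheapest open site; total = fixed + service.
{A, B}: Ryde→A 2, Milton→B 5, Pell→B 2, Wirral→A 2. Service 11; fixed 10; total 21.
{A}: Ryde→A 2, Milton→A 7, Pell→A 8, Wirral→A 2. Service 19; fixed 7; total 26.
{A, B, C}: service 11 + fixed 15 = 26
{B}: Ryde→B 10, Milton→B 5, Pell→B 2, Wirral→B 10. Service 27; fixed 3; total 30.
(All 7 nonempty subsets were checked; A and B is lowest.)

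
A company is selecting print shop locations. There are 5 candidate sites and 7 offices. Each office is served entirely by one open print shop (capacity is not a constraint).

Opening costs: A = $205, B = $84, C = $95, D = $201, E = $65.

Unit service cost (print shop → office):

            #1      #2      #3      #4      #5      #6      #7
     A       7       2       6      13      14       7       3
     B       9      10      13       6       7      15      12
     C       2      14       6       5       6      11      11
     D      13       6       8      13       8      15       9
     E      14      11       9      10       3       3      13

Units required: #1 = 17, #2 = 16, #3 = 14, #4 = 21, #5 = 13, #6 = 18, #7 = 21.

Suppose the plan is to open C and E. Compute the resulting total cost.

Total cost: 883

Each office is assigned to its cheapest site among the open ones.
{C, E}: #1→C 2·17=34, #2→E 11·16=176, #3→C 6·14=84, #4→C 5·21=105, #5→E 3·13=39, #6→E 3·18=54, #7→C 11·21=231. Service 723; fixed 160; total 883.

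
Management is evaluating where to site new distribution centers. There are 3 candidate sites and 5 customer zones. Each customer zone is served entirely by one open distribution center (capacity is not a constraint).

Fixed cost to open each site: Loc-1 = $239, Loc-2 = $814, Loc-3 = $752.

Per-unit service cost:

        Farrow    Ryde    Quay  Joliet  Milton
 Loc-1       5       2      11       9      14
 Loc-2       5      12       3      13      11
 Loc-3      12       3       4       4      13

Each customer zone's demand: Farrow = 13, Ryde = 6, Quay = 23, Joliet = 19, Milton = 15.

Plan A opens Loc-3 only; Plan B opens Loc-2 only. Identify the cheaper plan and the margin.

Plan A is cheaper by 143.

Plan A: {Loc-3}: Farrow→Loc-3 12·13=156, Ryde→Loc-3 3·6=18, Quay→Loc-3 4·23=92, Joliet→Loc-3 4·19=76, Milton→Loc-3 13·15=195. Service 537; fixed 752; total 1289.
Plan B: {Loc-2}: Farrow→Loc-2 5·13=65, Ryde→Loc-2 12·6=72, Quay→Loc-2 3·23=69, Joliet→Loc-2 13·19=247, Milton→Loc-2 11·15=165. Service 618; fixed 814; total 1432.
Difference: |1289 − 1432| = 143.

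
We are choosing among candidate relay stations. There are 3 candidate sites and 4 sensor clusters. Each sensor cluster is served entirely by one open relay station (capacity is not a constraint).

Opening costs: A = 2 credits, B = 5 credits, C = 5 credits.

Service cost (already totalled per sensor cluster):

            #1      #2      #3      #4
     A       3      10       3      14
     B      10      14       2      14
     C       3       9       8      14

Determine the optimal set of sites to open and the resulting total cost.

For any fixed open set, each sensor cluster goes to its cheapest open site; total = fixed + service.
{A}: #1→A 3, #2→A 10, #3→A 3, #4→A 14. Service 30; fixed 2; total 32.
{A, B}: #1→A 3, #2→A 10, #3→B 2, #4→A 14. Service 29; fixed 7; total 36.
{A, C}: #1→A 3, #2→C 9, #3→A 3, #4→A 14. Service 29; fixed 7; total 36.
{A, B, C}: service 28 + fixed 12 = 40
No other subset beats 32.

Open A only; minimum total cost 32.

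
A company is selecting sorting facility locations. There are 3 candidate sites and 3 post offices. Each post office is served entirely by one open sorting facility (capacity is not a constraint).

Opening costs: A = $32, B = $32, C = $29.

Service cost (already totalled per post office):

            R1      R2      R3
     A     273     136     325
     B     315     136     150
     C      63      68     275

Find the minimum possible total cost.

Minimum total cost: 342

For any fixed open set, each post office goes to its cheapest open site; total = fixed + service.
{B, C}: R1→C 63, R2→C 68, R3→B 150. Service 281; fixed 61; total 342.
{A, B, C}: service 281 + fixed 93 = 374
{C}: service 406 + fixed 29 = 435
(All 7 nonempty subsets were checked; B and C is lowest.)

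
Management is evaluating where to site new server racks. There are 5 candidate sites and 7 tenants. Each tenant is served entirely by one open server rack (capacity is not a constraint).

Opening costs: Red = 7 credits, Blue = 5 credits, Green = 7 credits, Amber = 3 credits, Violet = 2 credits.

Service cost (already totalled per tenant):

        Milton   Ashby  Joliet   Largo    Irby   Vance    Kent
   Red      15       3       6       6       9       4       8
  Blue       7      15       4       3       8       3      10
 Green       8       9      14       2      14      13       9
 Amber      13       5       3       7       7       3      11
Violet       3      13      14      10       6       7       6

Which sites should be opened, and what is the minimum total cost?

Open Amber and Violet; minimum total cost 38.

For any fixed open set, each tenant goes to its cheapest open site; total = fixed + service.
{Amber, Violet}: Milton→Violet 3, Ashby→Amber 5, Joliet→Amber 3, Largo→Amber 7, Irby→Violet 6, Vance→Amber 3, Kent→Violet 6. Service 33; fixed 5; total 38.
{Blue, Amber, Violet}: service 29 + fixed 10 = 39
{Green, Amber, Violet}: service 28 + fixed 12 = 40
{Red, Blue, Green, Amber, Violet}: Milton→Violet 3, Ashby→Red 3, Joliet→Amber 3, Largo→Green 2, Irby→Violet 6, Vance→Blue 3, Kent→Violet 6. Service 26; fixed 24; total 50.
No other subset beats 38.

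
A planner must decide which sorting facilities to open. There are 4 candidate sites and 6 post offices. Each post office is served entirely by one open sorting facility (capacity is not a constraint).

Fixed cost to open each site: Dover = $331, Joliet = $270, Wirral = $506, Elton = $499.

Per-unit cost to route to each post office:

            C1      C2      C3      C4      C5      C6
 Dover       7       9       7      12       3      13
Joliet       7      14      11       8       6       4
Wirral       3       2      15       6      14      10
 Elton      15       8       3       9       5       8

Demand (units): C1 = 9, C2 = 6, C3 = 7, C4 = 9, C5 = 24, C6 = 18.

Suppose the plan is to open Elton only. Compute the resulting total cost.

Each post office is assigned to its cheapest site among the open ones.
{Elton}: C1→Elton 15·9=135, C2→Elton 8·6=48, C3→Elton 3·7=21, C4→Elton 9·9=81, C5→Elton 5·24=120, C6→Elton 8·18=144. Service 549; fixed 499; total 1048.

Total cost: 1048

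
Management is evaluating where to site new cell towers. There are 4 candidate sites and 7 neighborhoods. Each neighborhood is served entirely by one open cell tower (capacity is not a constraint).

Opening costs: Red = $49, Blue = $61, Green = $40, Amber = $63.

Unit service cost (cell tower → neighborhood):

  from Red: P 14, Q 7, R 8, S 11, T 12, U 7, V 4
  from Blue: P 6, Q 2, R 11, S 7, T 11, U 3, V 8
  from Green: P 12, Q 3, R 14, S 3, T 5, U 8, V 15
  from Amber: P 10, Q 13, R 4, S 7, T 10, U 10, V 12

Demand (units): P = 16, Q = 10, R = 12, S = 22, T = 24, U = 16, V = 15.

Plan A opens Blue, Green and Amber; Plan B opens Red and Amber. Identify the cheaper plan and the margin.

Plan A: {Blue, Green, Amber}: P→Blue 6·16=96, Q→Blue 2·10=20, R→Amber 4·12=48, S→Green 3·22=66, T→Green 5·24=120, U→Blue 3·16=48, V→Blue 8·15=120. Service 518; fixed 164; total 682.
Plan B: {Red, Amber}: P→Amber 10·16=160, Q→Red 7·10=70, R→Amber 4·12=48, S→Amber 7·22=154, T→Amber 10·24=240, U→Red 7·16=112, V→Red 4·15=60. Service 844; fixed 112; total 956.
Difference: |682 − 956| = 274.

Plan A is cheaper by 274.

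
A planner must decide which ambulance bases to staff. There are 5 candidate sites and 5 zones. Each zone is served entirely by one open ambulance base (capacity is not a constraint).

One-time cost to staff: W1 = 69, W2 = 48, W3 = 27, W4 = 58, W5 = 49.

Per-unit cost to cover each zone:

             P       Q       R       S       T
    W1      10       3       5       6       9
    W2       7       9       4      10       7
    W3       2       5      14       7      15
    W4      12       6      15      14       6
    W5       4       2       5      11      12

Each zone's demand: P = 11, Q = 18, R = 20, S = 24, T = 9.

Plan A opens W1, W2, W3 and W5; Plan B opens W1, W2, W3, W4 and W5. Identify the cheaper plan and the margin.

Plan A is cheaper by 49.

Plan A: {W1, W2, W3, W5}: P→W3 2·11=22, Q→W5 2·18=36, R→W2 4·20=80, S→W1 6·24=144, T→W2 7·9=63. Service 345; fixed 193; total 538.
Plan B: {W1, W2, W3, W4, W5}: P→W3 2·11=22, Q→W5 2·18=36, R→W2 4·20=80, S→W1 6·24=144, T→W4 6·9=54. Service 336; fixed 251; total 587.
Difference: |538 − 587| = 49.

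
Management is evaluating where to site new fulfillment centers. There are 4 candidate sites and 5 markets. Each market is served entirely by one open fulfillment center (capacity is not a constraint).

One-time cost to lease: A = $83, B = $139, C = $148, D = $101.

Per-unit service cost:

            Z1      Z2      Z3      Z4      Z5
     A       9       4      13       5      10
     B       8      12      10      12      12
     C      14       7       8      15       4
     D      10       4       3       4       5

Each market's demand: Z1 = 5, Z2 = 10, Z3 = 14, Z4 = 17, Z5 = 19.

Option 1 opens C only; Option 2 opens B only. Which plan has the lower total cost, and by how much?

Option 1: {C}: Z1→C 14·5=70, Z2→C 7·10=70, Z3→C 8·14=112, Z4→C 15·17=255, Z5→C 4·19=76. Service 583; fixed 148; total 731.
Option 2: {B}: Z1→B 8·5=40, Z2→B 12·10=120, Z3→B 10·14=140, Z4→B 12·17=204, Z5→B 12·19=228. Service 732; fixed 139; total 871.
Difference: |731 − 871| = 140.

Option 1 is cheaper by 140.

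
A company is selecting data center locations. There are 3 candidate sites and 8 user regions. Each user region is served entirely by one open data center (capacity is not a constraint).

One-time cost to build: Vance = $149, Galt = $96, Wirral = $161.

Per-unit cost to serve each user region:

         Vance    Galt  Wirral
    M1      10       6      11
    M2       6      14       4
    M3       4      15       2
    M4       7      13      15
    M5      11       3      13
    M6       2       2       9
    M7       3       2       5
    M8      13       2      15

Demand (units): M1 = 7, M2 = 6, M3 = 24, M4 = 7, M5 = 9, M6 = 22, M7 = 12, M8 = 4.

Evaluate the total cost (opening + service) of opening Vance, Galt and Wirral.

Total cost: 672

Each user region is assigned to its cheapest site among the open ones.
{Vance, Galt, Wirral}: M1→Galt 6·7=42, M2→Wirral 4·6=24, M3→Wirral 2·24=48, M4→Vance 7·7=49, M5→Galt 3·9=27, M6→Vance 2·22=44, M7→Galt 2·12=24, M8→Galt 2·4=8. Service 266; fixed 406; total 672.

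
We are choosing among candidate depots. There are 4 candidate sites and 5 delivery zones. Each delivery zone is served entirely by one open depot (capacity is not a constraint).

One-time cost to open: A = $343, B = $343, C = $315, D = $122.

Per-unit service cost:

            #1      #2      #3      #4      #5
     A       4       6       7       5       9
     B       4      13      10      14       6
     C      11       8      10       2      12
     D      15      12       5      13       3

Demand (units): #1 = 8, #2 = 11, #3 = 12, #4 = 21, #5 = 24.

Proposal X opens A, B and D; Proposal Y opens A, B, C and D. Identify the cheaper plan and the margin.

Proposal X is cheaper by 252.

Proposal X: {A, B, D}: #1→A 4·8=32, #2→A 6·11=66, #3→D 5·12=60, #4→A 5·21=105, #5→D 3·24=72. Service 335; fixed 808; total 1143.
Proposal Y: {A, B, C, D}: #1→A 4·8=32, #2→A 6·11=66, #3→D 5·12=60, #4→C 2·21=42, #5→D 3·24=72. Service 272; fixed 1123; total 1395.
Difference: |1143 − 1395| = 252.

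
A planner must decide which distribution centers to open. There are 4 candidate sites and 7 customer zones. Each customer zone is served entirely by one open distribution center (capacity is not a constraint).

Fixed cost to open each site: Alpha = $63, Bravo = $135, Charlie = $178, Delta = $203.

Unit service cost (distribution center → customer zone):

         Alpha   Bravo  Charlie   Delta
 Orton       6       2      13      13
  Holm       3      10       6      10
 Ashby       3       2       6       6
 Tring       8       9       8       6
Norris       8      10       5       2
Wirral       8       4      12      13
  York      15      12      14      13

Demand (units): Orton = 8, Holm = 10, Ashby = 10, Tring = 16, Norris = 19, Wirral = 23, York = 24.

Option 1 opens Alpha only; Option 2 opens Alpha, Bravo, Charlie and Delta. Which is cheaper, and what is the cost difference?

Option 1: {Alpha}: Orton→Alpha 6·8=48, Holm→Alpha 3·10=30, Ashby→Alpha 3·10=30, Tring→Alpha 8·16=128, Norris→Alpha 8·19=152, Wirral→Alpha 8·23=184, York→Alpha 15·24=360. Service 932; fixed 63; total 995.
Option 2: {Alpha, Bravo, Charlie, Delta}: Orton→Bravo 2·8=16, Holm→Alpha 3·10=30, Ashby→Bravo 2·10=20, Tring→Delta 6·16=96, Norris→Delta 2·19=38, Wirral→Bravo 4·23=92, York→Bravo 12·24=288. Service 580; fixed 579; total 1159.
Difference: |995 − 1159| = 164.

Option 1 is cheaper by 164.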